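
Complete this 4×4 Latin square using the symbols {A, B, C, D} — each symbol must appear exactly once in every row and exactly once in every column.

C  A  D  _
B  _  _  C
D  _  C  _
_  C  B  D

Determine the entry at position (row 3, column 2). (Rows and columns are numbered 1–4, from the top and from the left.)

B

Cell (r1,c4): row 1 has {A,C,D}; column 4 has {C,D} → B.
Cell (r2,c2): row 2 has {B,C}; column 2 has {A,C} → D.
Cell (r2,c3): row 2 has {B,C,D}; column 3 has {B,C,D} → A.
Cell (r3,c2): row 3 has {C,D}; column 2 has {A,C,D} → B.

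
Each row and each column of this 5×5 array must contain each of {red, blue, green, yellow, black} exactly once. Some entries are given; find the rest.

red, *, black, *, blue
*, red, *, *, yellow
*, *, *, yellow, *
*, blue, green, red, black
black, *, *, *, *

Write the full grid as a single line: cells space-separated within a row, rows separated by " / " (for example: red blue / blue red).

red yellow black green blue / green red blue black yellow / blue black red yellow green / yellow blue green red black / black green yellow blue red

(r1,c4) = green
(r2,c3) = blue
(r2,c4) = black
(r3,c3) = red
(r3,c5) = green
(r4,c1) = yellow
(r5,c3) = yellow
(r5,c4) = blue
(r5,c5) = red
(r1,c2) = yellow
(r2,c1) = green
(r3,c1) = blue
(r3,c2) = black
(r5,c2) = green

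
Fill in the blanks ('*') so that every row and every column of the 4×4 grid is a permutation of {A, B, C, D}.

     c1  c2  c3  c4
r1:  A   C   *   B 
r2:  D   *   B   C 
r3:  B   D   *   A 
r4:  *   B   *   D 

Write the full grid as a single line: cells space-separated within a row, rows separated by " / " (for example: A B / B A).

A C D B / D A B C / B D C A / C B A D

Cell (r1,c3): row 1 has {A,B,C}; column 3 has {B} → D.
Cell (r2,c2): row 2 has {B,C,D}; column 2 has {B,C,D} → A.
Cell (r3,c3): row 3 has {A,B,D}; column 3 has {B,D} → C.
Cell (r4,c1): row 4 has {B,D}; column 1 has {A,B,D} → C.
Cell (r4,c3): row 4 has {B,C,D}; column 3 has {B,C,D} → A.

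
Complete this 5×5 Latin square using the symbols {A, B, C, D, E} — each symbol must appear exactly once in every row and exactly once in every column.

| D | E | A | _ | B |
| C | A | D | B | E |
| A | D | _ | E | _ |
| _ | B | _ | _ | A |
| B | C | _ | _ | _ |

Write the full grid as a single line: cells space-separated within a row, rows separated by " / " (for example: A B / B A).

(r1,c4) = C
(r3,c5) = C
(r4,c1) = E
(r4,c3) = C
(r4,c4) = D
(r5,c3) = E
(r5,c4) = A
(r5,c5) = D
(r3,c3) = B

D E A C B / C A D B E / A D B E C / E B C D A / B C E A D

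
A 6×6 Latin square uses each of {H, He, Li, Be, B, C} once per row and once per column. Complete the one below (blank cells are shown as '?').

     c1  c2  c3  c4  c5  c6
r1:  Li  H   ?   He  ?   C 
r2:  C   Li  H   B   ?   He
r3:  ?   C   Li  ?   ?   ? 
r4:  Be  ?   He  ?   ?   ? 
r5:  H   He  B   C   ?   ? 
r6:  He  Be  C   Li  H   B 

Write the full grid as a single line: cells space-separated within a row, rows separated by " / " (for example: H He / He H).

Li H Be He B C / C Li H B Be He / B C Li Be He H / Be B He H C Li / H He B C Li Be / He Be C Li H B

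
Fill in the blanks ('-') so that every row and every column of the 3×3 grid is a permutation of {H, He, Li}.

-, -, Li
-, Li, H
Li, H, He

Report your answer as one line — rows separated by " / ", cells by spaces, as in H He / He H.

H He Li / He Li H / Li H He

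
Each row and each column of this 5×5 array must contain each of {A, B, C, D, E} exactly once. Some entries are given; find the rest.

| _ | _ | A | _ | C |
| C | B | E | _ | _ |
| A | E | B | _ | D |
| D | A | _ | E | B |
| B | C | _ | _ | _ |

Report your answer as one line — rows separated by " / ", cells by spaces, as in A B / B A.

E D A B C / C B E D A / A E B C D / D A C E B / B C D A E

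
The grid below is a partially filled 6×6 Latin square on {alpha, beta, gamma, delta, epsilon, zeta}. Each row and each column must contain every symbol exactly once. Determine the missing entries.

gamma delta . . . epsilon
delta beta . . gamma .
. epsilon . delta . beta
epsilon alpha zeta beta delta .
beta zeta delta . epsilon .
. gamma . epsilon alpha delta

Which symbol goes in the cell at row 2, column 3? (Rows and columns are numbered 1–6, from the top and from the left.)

At row 3, column 5: row 3 has {beta,delta,epsilon}; column 5 has {alpha,gamma,delta,epsilon}; that leaves zeta.
At row 4, column 6: row 4 has {alpha,beta,delta,epsilon,zeta}; column 6 has {beta,delta,epsilon}; that leaves gamma.
At row 5, column 6: row 5 has {beta,delta,epsilon,zeta}; column 6 has {beta,gamma,delta,epsilon}; that leaves alpha.
At row 6, column 1: row 6 has {alpha,gamma,delta,epsilon}; column 1 has {beta,gamma,delta,epsilon}; that leaves zeta.
At row 6, column 3: row 6 has {alpha,gamma,delta,epsilon,zeta}; column 3 has {delta,zeta}; that leaves beta.
At row 1, column 3: row 1 has {gamma,delta,epsilon}; column 3 has {beta,delta,zeta}; that leaves alpha.
At row 1, column 4: row 1 has {alpha,gamma,delta,epsilon}; column 4 has {beta,delta,epsilon}; that leaves zeta.
At row 1, column 5: row 1 has {alpha,gamma,delta,epsilon,zeta}; column 5 has {alpha,gamma,delta,epsilon,zeta}; that leaves beta.
At row 2, column 3: row 2 has {beta,gamma,delta}; column 3 has {alpha,beta,delta,zeta}; that leaves epsilon.

epsilon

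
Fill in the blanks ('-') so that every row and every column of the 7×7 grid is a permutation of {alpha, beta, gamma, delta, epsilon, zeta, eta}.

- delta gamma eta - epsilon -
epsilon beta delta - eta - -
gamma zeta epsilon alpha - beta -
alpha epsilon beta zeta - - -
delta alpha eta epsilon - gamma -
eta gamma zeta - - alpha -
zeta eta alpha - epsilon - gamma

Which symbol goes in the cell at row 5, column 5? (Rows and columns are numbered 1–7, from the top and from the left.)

zeta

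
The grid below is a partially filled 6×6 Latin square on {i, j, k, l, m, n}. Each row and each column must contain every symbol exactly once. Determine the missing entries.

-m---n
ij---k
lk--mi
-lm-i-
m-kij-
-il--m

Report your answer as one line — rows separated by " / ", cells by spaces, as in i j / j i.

(r2,c3) = n
(r2,c5) = l
(r3,c3) = j
(r3,c4) = n
(r4,c6) = j
(r5,c2) = n
(r5,c6) = l
(r1,c3) = i
(r1,c5) = k
(r2,c4) = m
(r4,c4) = k
(r6,c4) = j
(r6,c5) = n
(r1,c1) = j
(r1,c4) = l
(r4,c1) = n
(r6,c1) = k

j m i l k n / i j n m l k / l k j n m i / n l m k i j / m n k i j l / k i l j n m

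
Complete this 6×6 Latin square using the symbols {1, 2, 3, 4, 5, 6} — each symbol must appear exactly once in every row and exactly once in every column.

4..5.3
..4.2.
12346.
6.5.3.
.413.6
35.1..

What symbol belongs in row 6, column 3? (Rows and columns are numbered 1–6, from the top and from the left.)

(r1,c5): row 1 has {3,4,5}; column 5 has {2,3,6}, so it must be 1.
(r2,c1): row 2 has {2,4}; column 1 has {1,3,4,6}, so it must be 5.
(r2,c4): row 2 has {2,4,5}; column 4 has {1,3,4,5}, so it must be 6.
(r2,c6): row 2 has {2,4,5,6}; column 6 has {3,6}, so it must be 1.
(r3,c6): row 3 has {1,2,3,4,6}; column 6 has {1,3,6}, so it must be 5.
(r4,c2): row 4 has {3,5,6}; column 2 has {2,4,5}, so it must be 1.
(r4,c4): row 4 has {1,3,5,6}; column 4 has {1,3,4,5,6}, so it must be 2.
(r4,c6): row 4 has {1,2,3,5,6}; column 6 has {1,3,5,6}, so it must be 4.
(r5,c1): row 5 has {1,3,4,6}; column 1 has {1,3,4,5,6}, so it must be 2.
(r5,c5): row 5 has {1,2,3,4,6}; column 5 has {1,2,3,6}, so it must be 5.
(r6,c5): row 6 has {1,3,5}; column 5 has {1,2,3,5,6}, so it must be 4.
(r6,c6): row 6 has {1,3,4,5}; column 6 has {1,3,4,5,6}, so it must be 2.
(r1,c2): row 1 has {1,3,4,5}; column 2 has {1,2,4,5}, so it must be 6.
(r1,c3): row 1 has {1,3,4,5,6}; column 3 has {1,3,4,5}, so it must be 2.
(r2,c2): row 2 has {1,2,4,5,6}; column 2 has {1,2,4,5,6}, so it must be 3.
(r6,c3): row 6 has {1,2,3,4,5}; column 3 has {1,2,3,4,5}, so it must be 6.

6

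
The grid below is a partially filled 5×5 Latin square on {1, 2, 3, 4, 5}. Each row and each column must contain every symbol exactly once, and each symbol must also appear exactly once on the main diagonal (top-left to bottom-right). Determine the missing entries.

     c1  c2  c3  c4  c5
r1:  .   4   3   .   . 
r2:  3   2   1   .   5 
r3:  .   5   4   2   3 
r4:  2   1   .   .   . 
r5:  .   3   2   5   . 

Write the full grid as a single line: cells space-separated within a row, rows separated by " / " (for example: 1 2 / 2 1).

Cell (r1,c4): row 1 has {3,4}; column 4 has {2,5} → 1.
Cell (r1,c5): row 1 has {1,3,4}; column 5 has {3,5} → 2.
Cell (r2,c4): row 2 has {1,2,3,5}; column 4 has {1,2,5} → 4.
Cell (r3,c1): row 3 has {2,3,4,5}; column 1 has {2,3} → 1.
Cell (r4,c3): row 4 has {1,2}; column 3 has {1,2,3,4} → 5.
Cell (r4,c4): row 4 has {1,2,5}; column 4 has {1,2,4,5}; the diagonal has {2,4} → 3.
Cell (r4,c5): row 4 has {1,2,3,5}; column 5 has {2,3,5} → 4.
Cell (r5,c1): row 5 has {2,3,5}; column 1 has {1,2,3} → 4.
Cell (r5,c5): row 5 has {2,3,4,5}; column 5 has {2,3,4,5}; the diagonal has {2,3,4} → 1.
Cell (r1,c1): row 1 has {1,2,3,4}; column 1 has {1,2,3,4}; the diagonal has {1,2,3,4} → 5.

5 4 3 1 2 / 3 2 1 4 5 / 1 5 4 2 3 / 2 1 5 3 4 / 4 3 2 5 1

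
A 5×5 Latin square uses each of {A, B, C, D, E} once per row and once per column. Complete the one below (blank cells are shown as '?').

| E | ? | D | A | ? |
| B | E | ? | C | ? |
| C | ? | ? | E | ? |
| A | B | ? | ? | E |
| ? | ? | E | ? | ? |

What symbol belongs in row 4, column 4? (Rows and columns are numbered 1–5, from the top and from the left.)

D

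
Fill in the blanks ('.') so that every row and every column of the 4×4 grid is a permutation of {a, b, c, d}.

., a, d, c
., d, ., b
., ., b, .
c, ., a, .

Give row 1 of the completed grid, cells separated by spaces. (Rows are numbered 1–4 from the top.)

b a d c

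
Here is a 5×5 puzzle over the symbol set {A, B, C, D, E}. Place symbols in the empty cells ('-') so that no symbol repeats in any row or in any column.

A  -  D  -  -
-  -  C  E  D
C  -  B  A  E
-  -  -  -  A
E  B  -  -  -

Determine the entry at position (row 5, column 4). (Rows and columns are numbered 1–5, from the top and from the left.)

D

(r2,c1): row 2 has {C,D,E}; column 1 has {A,C,E}, so it must be B.
(r2,c2): row 2 has {B,C,D,E}; column 2 has {B}, so it must be A.
(r3,c2): row 3 has {A,B,C,E}; column 2 has {A,B}, so it must be D.
(r4,c1): row 4 has {A}; column 1 has {A,B,C,E}, so it must be D.
(r4,c3): row 4 has {A,D}; column 3 has {B,C,D}, so it must be E.
(r5,c3): row 5 has {B,E}; column 3 has {B,C,D,E}, so it must be A.
(r5,c5): row 5 has {A,B,E}; column 5 has {A,D,E}, so it must be C.
(r1,c5): row 1 has {A,D}; column 5 has {A,C,D,E}, so it must be B.
(r4,c2): row 4 has {A,D,E}; column 2 has {A,B,D}, so it must be C.
(r4,c4): row 4 has {A,C,D,E}; column 4 has {A,E}, so it must be B.
(r5,c4): row 5 has {A,B,C,E}; column 4 has {A,B,E}, so it must be D.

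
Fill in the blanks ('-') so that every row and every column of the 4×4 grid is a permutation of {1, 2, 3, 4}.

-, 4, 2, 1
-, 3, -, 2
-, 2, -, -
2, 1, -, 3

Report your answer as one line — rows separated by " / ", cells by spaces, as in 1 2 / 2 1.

3 4 2 1 / 4 3 1 2 / 1 2 3 4 / 2 1 4 3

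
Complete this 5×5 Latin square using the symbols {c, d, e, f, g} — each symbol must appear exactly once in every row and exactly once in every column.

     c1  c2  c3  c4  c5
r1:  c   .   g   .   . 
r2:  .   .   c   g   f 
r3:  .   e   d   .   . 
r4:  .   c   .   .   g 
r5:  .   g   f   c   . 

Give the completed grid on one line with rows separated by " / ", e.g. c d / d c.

c f g e d / e d c g f / g e d f c / f c e d g / d g f c e

row 2 has {c,f,g}; column 2 has {c,e,g} — only d is left for (r2,c2).
row 3 has {d,e}; column 4 has {c,g} — only f is left for (r3,c4).
row 3 has {d,e,f}; column 5 has {f,g} — only c is left for (r3,c5).
row 4 has {c,g}; column 3 has {c,d,f,g} — only e is left for (r4,c3).
row 4 has {c,e,g}; column 4 has {c,f,g} — only d is left for (r4,c4).
row 1 has {c,g}; column 2 has {c,d,e,g} — only f is left for (r1,c2).
row 1 has {c,f,g}; column 4 has {c,d,f,g} — only e is left for (r1,c4).
row 1 has {c,e,f,g}; column 5 has {c,f,g} — only d is left for (r1,c5).
row 2 has {c,d,f,g}; column 1 has {c} — only e is left for (r2,c1).
row 3 has {c,d,e,f}; column 1 has {c,e} — only g is left for (r3,c1).
row 4 has {c,d,e,g}; column 1 has {c,e,g} — only f is left for (r4,c1).
row 5 has {c,f,g}; column 1 has {c,e,f,g} — only d is left for (r5,c1).
row 5 has {c,d,f,g}; column 5 has {c,d,f,g} — only e is left for (r5,c5).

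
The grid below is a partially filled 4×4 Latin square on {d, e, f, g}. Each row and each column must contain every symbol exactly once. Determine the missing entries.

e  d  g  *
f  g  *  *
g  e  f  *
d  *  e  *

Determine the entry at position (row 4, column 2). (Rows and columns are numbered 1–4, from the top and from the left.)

At row 1, column 4: row 1 has {d,e,g}; column 4 is empty so far; that leaves f.
At row 2, column 3: row 2 has {f,g}; column 3 has {e,f,g}; that leaves d.
At row 2, column 4: row 2 has {d,f,g}; column 4 has {f}; that leaves e.
At row 3, column 4: row 3 has {e,f,g}; column 4 has {e,f}; that leaves d.
At row 4, column 2: row 4 has {d,e}; column 2 has {d,e,g}; that leaves f.

f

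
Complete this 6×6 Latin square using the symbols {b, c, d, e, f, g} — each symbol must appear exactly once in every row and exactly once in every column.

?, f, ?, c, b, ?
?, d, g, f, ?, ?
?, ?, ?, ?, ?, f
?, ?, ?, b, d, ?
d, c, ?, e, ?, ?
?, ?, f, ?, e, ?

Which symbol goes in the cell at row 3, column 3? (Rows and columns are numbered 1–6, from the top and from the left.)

c

Cell (r2,c5): row 2 has {d,f,g}; column 5 has {b,d,e} → c.
Cell (r3,c5): row 3 has {f}; column 5 has {b,c,d,e} → g.
Cell (r5,c3): row 5 has {c,d,e}; column 3 has {f,g} → b.
Cell (r5,c5): row 5 has {b,c,d,e}; column 5 has {b,c,d,e,g} → f.
Cell (r5,c6): row 5 has {b,c,d,e,f}; column 6 has {f} → g.
Cell (r3,c4): row 3 has {f,g}; column 4 has {b,c,e,f} → d.
Cell (r6,c4): row 6 has {e,f}; column 4 has {b,c,d,e,f} → g.
Cell (r6,c2): row 6 has {e,f,g}; column 2 has {c,d,f} → b.
Cell (r3,c2): row 3 has {d,f,g}; column 2 has {b,c,d,f} → e.
Cell (r3,c3): row 3 has {d,e,f,g}; column 3 has {b,f,g} → c.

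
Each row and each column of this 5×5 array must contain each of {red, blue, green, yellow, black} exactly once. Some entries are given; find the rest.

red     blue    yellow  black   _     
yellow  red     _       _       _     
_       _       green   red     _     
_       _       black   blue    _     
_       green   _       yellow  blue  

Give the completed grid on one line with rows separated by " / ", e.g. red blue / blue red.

(r1,c5) = green
(r2,c3) = blue
(r2,c4) = green
(r2,c5) = black
(r3,c5) = yellow
(r4,c1) = green
(r4,c2) = yellow
(r4,c5) = red
(r5,c1) = black
(r5,c3) = red
(r3,c1) = blue
(r3,c2) = black

red blue yellow black green / yellow red blue green black / blue black green red yellow / green yellow black blue red / black green red yellow blue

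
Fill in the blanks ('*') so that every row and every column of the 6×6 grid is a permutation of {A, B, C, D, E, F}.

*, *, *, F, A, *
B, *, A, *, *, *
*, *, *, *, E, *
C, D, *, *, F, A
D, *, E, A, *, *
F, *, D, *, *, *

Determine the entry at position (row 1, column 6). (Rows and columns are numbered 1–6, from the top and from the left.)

D

(r1,c1): row 1 has {A,F}; column 1 has {B,C,D,F}, so it must be E.
(r3,c1): row 3 has {E}; column 1 has {B,C,D,E,F}, so it must be A.
(r4,c3): row 4 has {A,C,D,F}; column 3 has {A,D,E}, so it must be B.
(r4,c4): row 4 has {A,B,C,D,F}; column 4 has {A,F}, so it must be E.
(r1,c3): row 1 has {A,E,F}; column 3 has {A,B,D,E}, so it must be C.
(r3,c3): row 3 has {A,E}; column 3 has {A,B,C,D,E}, so it must be F.
(r1,c2): row 1 has {A,C,E,F}; column 2 has {D}, so it must be B.
(r1,c6): row 1 has {A,B,C,E,F}; column 6 has {A}, so it must be D.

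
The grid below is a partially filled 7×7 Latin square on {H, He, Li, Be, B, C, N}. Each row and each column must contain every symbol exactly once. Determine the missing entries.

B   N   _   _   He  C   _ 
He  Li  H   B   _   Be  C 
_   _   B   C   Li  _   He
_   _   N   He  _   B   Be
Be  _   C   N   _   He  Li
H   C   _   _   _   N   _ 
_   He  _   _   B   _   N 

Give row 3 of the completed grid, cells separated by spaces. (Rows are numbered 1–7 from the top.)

N Be B C Li H He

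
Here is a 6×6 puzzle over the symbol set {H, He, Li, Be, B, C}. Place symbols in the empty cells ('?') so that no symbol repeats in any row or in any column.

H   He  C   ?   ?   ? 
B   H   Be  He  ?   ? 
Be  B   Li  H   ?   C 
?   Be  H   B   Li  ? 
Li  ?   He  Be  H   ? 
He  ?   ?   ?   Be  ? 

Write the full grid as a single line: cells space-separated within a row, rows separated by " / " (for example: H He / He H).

H He C Li B Be / B H Be He C Li / Be B Li H He C / C Be H B Li He / Li C He Be H B / He Li B C Be H

(r1,c4): row 1 has {H,He,C}; column 4 has {H,He,Be,B}, so it must be Li.
(r1,c5): row 1 has {H,He,Li,C}; column 5 has {H,Li,Be}, so it must be B.
(r1,c6): row 1 has {H,He,Li,B,C}; column 6 has {C}, so it must be Be.
(r2,c5): row 2 has {H,He,Be,B}; column 5 has {H,Li,Be,B}, so it must be C.
(r2,c6): row 2 has {H,He,Be,B,C}; column 6 has {Be,C}, so it must be Li.
(r3,c5): row 3 has {H,Li,Be,B,C}; column 5 has {H,Li,Be,B,C}, so it must be He.
(r4,c1): row 4 has {H,Li,Be,B}; column 1 has {H,He,Li,Be,B}, so it must be C.
(r4,c6): row 4 has {H,Li,Be,B,C}; column 6 has {Li,Be,C}, so it must be He.
(r5,c2): row 5 has {H,He,Li,Be}; column 2 has {H,He,Be,B}, so it must be C.
(r5,c6): row 5 has {H,He,Li,Be,C}; column 6 has {He,Li,Be,C}, so it must be B.
(r6,c2): row 6 has {He,Be}; column 2 has {H,He,Be,B,C}, so it must be Li.
(r6,c3): row 6 has {He,Li,Be}; column 3 has {H,He,Li,Be,C}, so it must be B.
(r6,c4): row 6 has {He,Li,Be,B}; column 4 has {H,He,Li,Be,B}, so it must be C.
(r6,c6): row 6 has {He,Li,Be,B,C}; column 6 has {He,Li,Be,B,C}, so it must be H.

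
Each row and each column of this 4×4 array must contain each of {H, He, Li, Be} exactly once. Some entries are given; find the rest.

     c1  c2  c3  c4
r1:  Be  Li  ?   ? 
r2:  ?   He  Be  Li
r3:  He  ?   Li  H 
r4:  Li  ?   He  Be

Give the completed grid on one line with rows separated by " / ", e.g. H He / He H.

Be Li H He / H He Be Li / He Be Li H / Li H He Be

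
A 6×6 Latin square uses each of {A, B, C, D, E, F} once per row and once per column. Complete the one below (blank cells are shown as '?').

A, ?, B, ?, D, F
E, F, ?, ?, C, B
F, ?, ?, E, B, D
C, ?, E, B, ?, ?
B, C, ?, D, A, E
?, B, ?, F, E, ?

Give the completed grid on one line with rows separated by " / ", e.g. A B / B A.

A E B C D F / E F D A C B / F A C E B D / C D E B F A / B C F D A E / D B A F E C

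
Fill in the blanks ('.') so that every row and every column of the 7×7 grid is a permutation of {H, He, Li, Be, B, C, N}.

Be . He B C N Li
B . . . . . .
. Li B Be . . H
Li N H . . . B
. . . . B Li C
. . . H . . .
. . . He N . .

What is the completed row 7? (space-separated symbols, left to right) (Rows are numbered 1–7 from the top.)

At row 1, column 2: row 1 has {He,Li,Be,B,C,N}; column 2 has {Li,N}; that leaves H.
At row 3, column 5: row 3 has {H,Li,Be,B}; column 5 has {B,C,N}; that leaves He.
At row 3, column 6: row 3 has {H,He,Li,Be,B}; column 6 has {Li,N}; that leaves C.
At row 4, column 4: row 4 has {H,Li,B,N}; column 4 has {H,He,Be,B}; that leaves C.
At row 4, column 5: row 4 has {H,Li,B,C,N}; column 5 has {He,B,C,N}; that leaves Be.
At row 4, column 6: row 4 has {H,Li,Be,B,C,N}; column 6 has {Li,C,N}; that leaves He.
At row 5, column 4: row 5 has {Li,B,C}; column 4 has {H,He,Be,B,C}; that leaves N.
At row 6, column 5: row 6 has {H}; column 5 has {He,Be,B,C,N}; that leaves Li.
At row 7, column 7: row 7 has {He,N}; column 7 has {H,Li,B,C}; that leaves Be.
At row 2, column 4: row 2 has {B}; column 4 has {H,He,Be,B,C,N}; that leaves Li.
At row 2, column 5: row 2 has {Li,B}; column 5 has {He,Li,Be,B,C,N}; that leaves H.
At row 2, column 6: row 2 has {H,Li,B}; column 6 has {He,Li,C,N}; that leaves Be.
At row 3, column 1: row 3 has {H,He,Li,Be,B,C}; column 1 has {Li,Be,B}; that leaves N.
At row 5, column 3: row 5 has {Li,B,C,N}; column 3 has {H,He,B}; that leaves Be.
At row 6, column 6: row 6 has {H,Li}; column 6 has {He,Li,Be,C,N}; that leaves B.
At row 7, column 6: row 7 has {He,Be,N}; column 6 has {He,Li,Be,B,C,N}; that leaves H.
At row 5, column 2: row 5 has {Li,Be,B,C,N}; column 2 has {H,Li,N}; that leaves He.
At row 7, column 1: row 7 has {H,He,Be,N}; column 1 has {Li,Be,B,N}; that leaves C.
At row 7, column 2: row 7 has {H,He,Be,C,N}; column 2 has {H,He,Li,N}; that leaves B.
At row 7, column 3: row 7 has {H,He,Be,B,C,N}; column 3 has {H,He,Be,B}; that leaves Li.

C B Li He N H Be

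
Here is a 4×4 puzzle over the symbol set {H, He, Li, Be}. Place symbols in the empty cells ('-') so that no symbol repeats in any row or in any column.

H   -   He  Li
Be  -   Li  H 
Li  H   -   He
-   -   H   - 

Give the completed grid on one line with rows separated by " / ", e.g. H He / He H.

Cell (r1,c2): row 1 has {H,He,Li}; column 2 has {H} → Be.
Cell (r2,c2): row 2 has {H,Li,Be}; column 2 has {H,Be} → He.
Cell (r3,c3): row 3 has {H,He,Li}; column 3 has {H,He,Li} → Be.
Cell (r4,c1): row 4 has {H}; column 1 has {H,Li,Be} → He.
Cell (r4,c2): row 4 has {H,He}; column 2 has {H,He,Be} → Li.
Cell (r4,c4): row 4 has {H,He,Li}; column 4 has {H,He,Li} → Be.

H Be He Li / Be He Li H / Li H Be He / He Li H Be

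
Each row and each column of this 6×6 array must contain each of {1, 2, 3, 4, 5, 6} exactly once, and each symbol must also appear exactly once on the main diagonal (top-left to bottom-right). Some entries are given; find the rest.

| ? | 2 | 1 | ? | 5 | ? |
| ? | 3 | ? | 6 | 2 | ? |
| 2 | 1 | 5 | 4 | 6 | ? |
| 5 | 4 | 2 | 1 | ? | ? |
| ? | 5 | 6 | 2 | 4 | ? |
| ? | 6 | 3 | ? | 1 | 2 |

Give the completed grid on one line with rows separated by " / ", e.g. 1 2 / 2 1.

6 2 1 3 5 4 / 1 3 4 6 2 5 / 2 1 5 4 6 3 / 5 4 2 1 3 6 / 3 5 6 2 4 1 / 4 6 3 5 1 2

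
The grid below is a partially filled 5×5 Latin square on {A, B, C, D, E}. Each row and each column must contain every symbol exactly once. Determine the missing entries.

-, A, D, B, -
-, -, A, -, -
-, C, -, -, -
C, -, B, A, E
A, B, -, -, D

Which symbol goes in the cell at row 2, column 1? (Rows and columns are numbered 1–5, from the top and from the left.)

D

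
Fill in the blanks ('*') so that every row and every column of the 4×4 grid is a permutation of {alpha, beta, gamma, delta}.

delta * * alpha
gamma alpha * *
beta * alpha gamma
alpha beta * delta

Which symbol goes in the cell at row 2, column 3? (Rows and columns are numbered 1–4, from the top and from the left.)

row 1 has {alpha,delta}; column 2 has {alpha,beta} — only gamma is left for (r1,c2).
row 1 has {alpha,gamma,delta}; column 3 has {alpha} — only beta is left for (r1,c3).
row 2 has {alpha,gamma}; column 3 has {alpha,beta} — only delta is left for (r2,c3).

delta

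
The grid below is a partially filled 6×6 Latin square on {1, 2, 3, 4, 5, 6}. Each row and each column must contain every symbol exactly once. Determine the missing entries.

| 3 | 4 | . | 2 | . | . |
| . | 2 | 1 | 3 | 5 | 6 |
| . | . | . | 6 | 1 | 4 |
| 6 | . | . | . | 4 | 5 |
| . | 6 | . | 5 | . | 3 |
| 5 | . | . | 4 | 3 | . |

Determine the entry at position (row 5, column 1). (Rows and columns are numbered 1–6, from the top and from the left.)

1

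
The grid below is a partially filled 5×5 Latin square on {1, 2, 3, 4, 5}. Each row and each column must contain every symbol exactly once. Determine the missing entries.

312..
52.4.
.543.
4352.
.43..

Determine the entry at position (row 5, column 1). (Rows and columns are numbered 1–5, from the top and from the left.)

2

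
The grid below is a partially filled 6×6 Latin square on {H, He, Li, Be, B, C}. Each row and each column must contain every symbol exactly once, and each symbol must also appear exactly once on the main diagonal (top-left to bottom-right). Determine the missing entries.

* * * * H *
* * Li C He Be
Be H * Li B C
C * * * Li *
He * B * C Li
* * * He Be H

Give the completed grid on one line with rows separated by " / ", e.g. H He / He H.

(r2,c2): row 2 has {He,Li,Be,C}; column 2 has {H}; the diagonal has {H,C}, so it must be B.
(r3,c3): row 3 has {H,Li,Be,B,C}; column 3 has {Li,B}; the diagonal has {H,B,C}, so it must be He.
(r4,c4): row 4 has {Li,C}; column 4 has {He,Li,C}; the diagonal has {H,He,B,C}, so it must be Be.
(r5,c2): row 5 has {He,Li,B,C}; column 2 has {H,B}, so it must be Be.
(r5,c4): row 5 has {He,Li,Be,B,C}; column 4 has {He,Li,Be,C}, so it must be H.
(r6,c3): row 6 has {H,He,Be}; column 3 has {He,Li,B}, so it must be C.
(r1,c1): row 1 has {H}; column 1 has {He,Be,C}; the diagonal has {H,He,Be,B,C}, so it must be Li.
(r1,c3): row 1 has {H,Li}; column 3 has {He,Li,B,C}, so it must be Be.
(r1,c4): row 1 has {H,Li,Be}; column 4 has {H,He,Li,Be,C}, so it must be B.
(r1,c6): row 1 has {H,Li,Be,B}; column 6 has {H,Li,Be,C}, so it must be He.
(r2,c1): row 2 has {He,Li,Be,B,C}; column 1 has {He,Li,Be,C}, so it must be H.
(r4,c2): row 4 has {Li,Be,C}; column 2 has {H,Be,B}, so it must be He.
(r4,c3): row 4 has {He,Li,Be,C}; column 3 has {He,Li,Be,B,C}, so it must be H.
(r4,c6): row 4 has {H,He,Li,Be,C}; column 6 has {H,He,Li,Be,C}, so it must be B.
(r6,c1): row 6 has {H,He,Be,C}; column 1 has {H,He,Li,Be,C}, so it must be B.
(r6,c2): row 6 has {H,He,Be,B,C}; column 2 has {H,He,Be,B}, so it must be Li.
(r1,c2): row 1 has {H,He,Li,Be,B}; column 2 has {H,He,Li,Be,B}, so it must be C.

Li C Be B H He / H B Li C He Be / Be H He Li B C / C He H Be Li B / He Be B H C Li / B Li C He Be H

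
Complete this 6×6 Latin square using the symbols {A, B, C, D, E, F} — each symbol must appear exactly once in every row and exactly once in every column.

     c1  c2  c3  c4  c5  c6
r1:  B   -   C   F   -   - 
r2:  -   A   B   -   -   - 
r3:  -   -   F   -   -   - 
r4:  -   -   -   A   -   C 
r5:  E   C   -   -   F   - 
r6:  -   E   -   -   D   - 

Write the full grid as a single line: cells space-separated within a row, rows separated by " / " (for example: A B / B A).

B D C F A E / C A B D E F / A B F E C D / D F E A B C / E C D B F A / F E A C D B

(r1,c2): row 1 has {B,C,F}; column 2 has {A,C,E}, so it must be D.
(r3,c2): row 3 has {F}; column 2 has {A,C,D,E}, so it must be B.
(r4,c2): row 4 has {A,C}; column 2 has {A,B,C,D,E}, so it must be F.
(r6,c3): row 6 has {D,E}; column 3 has {B,C,F}, so it must be A.
(r4,c1): row 4 has {A,C,F}; column 1 has {B,E}, so it must be D.
(r4,c3): row 4 has {A,C,D,F}; column 3 has {A,B,C,F}, so it must be E.
(r4,c5): row 4 has {A,C,D,E,F}; column 5 has {D,F}, so it must be B.
(r5,c3): row 5 has {C,E,F}; column 3 has {A,B,C,E,F}, so it must be D.
(r5,c4): row 5 has {C,D,E,F}; column 4 has {A,F}, so it must be B.
(r5,c6): row 5 has {B,C,D,E,F}; column 6 has {C}, so it must be A.
(r6,c4): row 6 has {A,D,E}; column 4 has {A,B,F}, so it must be C.
(r1,c6): row 1 has {B,C,D,F}; column 6 has {A,C}, so it must be E.
(r3,c6): row 3 has {B,F}; column 6 has {A,C,E}, so it must be D.
(r6,c1): row 6 has {A,C,D,E}; column 1 has {B,D,E}, so it must be F.
(r6,c6): row 6 has {A,C,D,E,F}; column 6 has {A,C,D,E}, so it must be B.
(r1,c5): row 1 has {B,C,D,E,F}; column 5 has {B,D,F}, so it must be A.
(r2,c1): row 2 has {A,B}; column 1 has {B,D,E,F}, so it must be C.
(r2,c5): row 2 has {A,B,C}; column 5 has {A,B,D,F}, so it must be E.
(r2,c6): row 2 has {A,B,C,E}; column 6 has {A,B,C,D,E}, so it must be F.
(r3,c1): row 3 has {B,D,F}; column 1 has {B,C,D,E,F}, so it must be A.
(r3,c4): row 3 has {A,B,D,F}; column 4 has {A,B,C,F}, so it must be E.
(r3,c5): row 3 has {A,B,D,E,F}; column 5 has {A,B,D,E,F}, so it must be C.
(r2,c4): row 2 has {A,B,C,E,F}; column 4 has {A,B,C,E,F}, so it must be D.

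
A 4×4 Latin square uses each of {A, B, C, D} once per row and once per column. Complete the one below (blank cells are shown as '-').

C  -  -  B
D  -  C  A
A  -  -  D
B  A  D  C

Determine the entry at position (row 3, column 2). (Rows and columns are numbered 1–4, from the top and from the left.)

At row 1, column 2: row 1 has {B,C}; column 2 has {A}; that leaves D.
At row 1, column 3: row 1 has {B,C,D}; column 3 has {C,D}; that leaves A.
At row 2, column 2: row 2 has {A,C,D}; column 2 has {A,D}; that leaves B.
At row 3, column 2: row 3 has {A,D}; column 2 has {A,B,D}; that leaves C.

C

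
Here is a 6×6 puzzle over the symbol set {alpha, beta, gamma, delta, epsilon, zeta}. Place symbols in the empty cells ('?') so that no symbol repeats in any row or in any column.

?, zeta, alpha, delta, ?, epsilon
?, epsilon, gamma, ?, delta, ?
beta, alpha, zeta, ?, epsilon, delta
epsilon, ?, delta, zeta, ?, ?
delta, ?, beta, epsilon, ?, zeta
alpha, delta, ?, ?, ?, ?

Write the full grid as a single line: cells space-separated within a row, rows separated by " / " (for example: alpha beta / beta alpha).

At row 1, column 1: row 1 has {alpha,delta,epsilon,zeta}; column 1 has {alpha,beta,delta,epsilon}; that leaves gamma.
At row 1, column 5: row 1 has {alpha,gamma,delta,epsilon,zeta}; column 5 has {delta,epsilon}; that leaves beta.
At row 2, column 1: row 2 has {gamma,delta,epsilon}; column 1 has {alpha,beta,gamma,delta,epsilon}; that leaves zeta.
At row 3, column 4: row 3 has {alpha,beta,delta,epsilon,zeta}; column 4 has {delta,epsilon,zeta}; that leaves gamma.
At row 5, column 2: row 5 has {beta,delta,epsilon,zeta}; column 2 has {alpha,delta,epsilon,zeta}; that leaves gamma.
At row 5, column 5: row 5 has {beta,gamma,delta,epsilon,zeta}; column 5 has {beta,delta,epsilon}; that leaves alpha.
At row 6, column 3: row 6 has {alpha,delta}; column 3 has {alpha,beta,gamma,delta,zeta}; that leaves epsilon.
At row 6, column 4: row 6 has {alpha,delta,epsilon}; column 4 has {gamma,delta,epsilon,zeta}; that leaves beta.
At row 6, column 6: row 6 has {alpha,beta,delta,epsilon}; column 6 has {delta,epsilon,zeta}; that leaves gamma.
At row 2, column 4: row 2 has {gamma,delta,epsilon,zeta}; column 4 has {beta,gamma,delta,epsilon,zeta}; that leaves alpha.
At row 2, column 6: row 2 has {alpha,gamma,delta,epsilon,zeta}; column 6 has {gamma,delta,epsilon,zeta}; that leaves beta.
At row 4, column 2: row 4 has {delta,epsilon,zeta}; column 2 has {alpha,gamma,delta,epsilon,zeta}; that leaves beta.
At row 4, column 5: row 4 has {beta,delta,epsilon,zeta}; column 5 has {alpha,beta,delta,epsilon}; that leaves gamma.
At row 4, column 6: row 4 has {beta,gamma,delta,epsilon,zeta}; column 6 has {beta,gamma,delta,epsilon,zeta}; that leaves alpha.
At row 6, column 5: row 6 has {alpha,beta,gamma,delta,epsilon}; column 5 has {alpha,beta,gamma,delta,epsilon}; that leaves zeta.

gamma zeta alpha delta beta epsilon / zeta epsilon gamma alpha delta beta / beta alpha zeta gamma epsilon delta / epsilon beta delta zeta gamma alpha / delta gamma beta epsilon alpha zeta / alpha delta epsilon beta zeta gamma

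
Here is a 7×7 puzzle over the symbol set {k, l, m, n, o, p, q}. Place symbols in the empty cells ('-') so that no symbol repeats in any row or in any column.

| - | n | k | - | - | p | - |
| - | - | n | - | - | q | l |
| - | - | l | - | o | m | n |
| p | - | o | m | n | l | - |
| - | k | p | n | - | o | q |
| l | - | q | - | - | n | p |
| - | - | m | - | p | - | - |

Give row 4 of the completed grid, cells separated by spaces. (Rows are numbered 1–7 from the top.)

Cell (r4,c2): row 4 has {l,m,n,o,p}; column 2 has {k,n} → q.
Cell (r4,c7): row 4 has {l,m,n,o,p,q}; column 7 has {l,n,p,q} → k.

p q o m n l k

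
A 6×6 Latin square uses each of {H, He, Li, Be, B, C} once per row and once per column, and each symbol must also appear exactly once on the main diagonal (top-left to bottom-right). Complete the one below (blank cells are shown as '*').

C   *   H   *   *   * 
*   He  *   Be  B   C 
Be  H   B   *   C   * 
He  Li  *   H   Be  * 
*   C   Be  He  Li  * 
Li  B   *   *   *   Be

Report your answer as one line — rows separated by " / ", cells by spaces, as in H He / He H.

C Be H B He Li / H He Li Be B C / Be H B Li C He / He Li C H Be B / B C Be He Li H / Li B He C H Be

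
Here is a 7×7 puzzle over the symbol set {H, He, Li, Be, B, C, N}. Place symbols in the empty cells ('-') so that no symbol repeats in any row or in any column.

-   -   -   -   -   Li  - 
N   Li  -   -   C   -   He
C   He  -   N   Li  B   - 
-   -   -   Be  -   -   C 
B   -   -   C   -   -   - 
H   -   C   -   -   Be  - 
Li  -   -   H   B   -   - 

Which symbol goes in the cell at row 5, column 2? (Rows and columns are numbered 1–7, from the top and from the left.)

H

Cell (r2,c4): row 2 has {He,Li,C,N}; column 4 has {H,Be,C,N} → B.
Cell (r2,c6): row 2 has {He,Li,B,C,N}; column 6 has {Li,Be,B} → H.
Cell (r4,c1): row 4 has {Be,C}; column 1 has {H,Li,B,C,N} → He.
Cell (r4,c6): row 4 has {He,Be,C}; column 6 has {H,Li,Be,B} → N.
Cell (r5,c6): row 5 has {B,C}; column 6 has {H,Li,Be,B,N} → He.
Cell (r7,c6): row 7 has {H,Li,B}; column 6 has {H,He,Li,Be,B,N} → C.
Cell (r1,c1): row 1 has {Li}; column 1 has {H,He,Li,B,C,N} → Be.
Cell (r1,c4): row 1 has {Li,Be}; column 4 has {H,Be,B,C,N} → He.
Cell (r2,c3): row 2 has {H,He,Li,B,C,N}; column 3 has {C} → Be.
Cell (r3,c3): row 3 has {He,Li,B,C,N}; column 3 has {Be,C} → H.
Cell (r3,c7): row 3 has {H,He,Li,B,C,N}; column 7 has {He,C} → Be.
Cell (r4,c5): row 4 has {He,Be,C,N}; column 5 has {Li,B,C} → H.
Cell (r6,c4): row 6 has {H,Be,C}; column 4 has {H,He,Be,B,C,N} → Li.
Cell (r7,c7): row 7 has {H,Li,B,C}; column 7 has {He,Be,C} → N.
Cell (r1,c5): row 1 has {He,Li,Be}; column 5 has {H,Li,B,C} → N.
Cell (r4,c2): row 4 has {H,He,Be,C,N}; column 2 has {He,Li} → B.
Cell (r4,c3): row 4 has {H,He,Be,B,C,N}; column 3 has {H,Be,C} → Li.
Cell (r5,c3): row 5 has {He,B,C}; column 3 has {H,Li,Be,C} → N.
Cell (r5,c5): row 5 has {He,B,C,N}; column 5 has {H,Li,B,C,N} → Be.
Cell (r6,c2): row 6 has {H,Li,Be,C}; column 2 has {He,Li,B} → N.
Cell (r6,c5): row 6 has {H,Li,Be,C,N}; column 5 has {H,Li,Be,B,C,N} → He.
Cell (r6,c7): row 6 has {H,He,Li,Be,C,N}; column 7 has {He,Be,C,N} → B.
Cell (r7,c2): row 7 has {H,Li,B,C,N}; column 2 has {He,Li,B,N} → Be.
Cell (r7,c3): row 7 has {H,Li,Be,B,C,N}; column 3 has {H,Li,Be,C,N} → He.
Cell (r1,c3): row 1 has {He,Li,Be,N}; column 3 has {H,He,Li,Be,C,N} → B.
Cell (r1,c7): row 1 has {He,Li,Be,B,N}; column 7 has {He,Be,B,C,N} → H.
Cell (r5,c2): row 5 has {He,Be,B,C,N}; column 2 has {He,Li,Be,B,N} → H.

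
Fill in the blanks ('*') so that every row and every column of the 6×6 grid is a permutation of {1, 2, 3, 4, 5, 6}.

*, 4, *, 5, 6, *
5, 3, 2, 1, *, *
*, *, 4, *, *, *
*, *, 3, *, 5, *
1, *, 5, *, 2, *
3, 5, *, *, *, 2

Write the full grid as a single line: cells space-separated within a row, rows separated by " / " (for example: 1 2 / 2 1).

Cell (r1,c1): row 1 has {4,5,6}; column 1 has {1,3,5} → 2.
Cell (r1,c3): row 1 has {2,4,5,6}; column 3 has {2,3,4,5} → 1.
Cell (r1,c6): row 1 has {1,2,4,5,6}; column 6 has {2} → 3.
Cell (r2,c5): row 2 has {1,2,3,5}; column 5 has {2,5,6} → 4.
Cell (r2,c6): row 2 has {1,2,3,4,5}; column 6 has {2,3} → 6.
Cell (r3,c1): row 3 has {4}; column 1 has {1,2,3,5} → 6.
Cell (r4,c1): row 4 has {3,5}; column 1 has {1,2,3,5,6} → 4.
Cell (r4,c6): row 4 has {3,4,5}; column 6 has {2,3,6} → 1.
Cell (r5,c2): row 5 has {1,2,5}; column 2 has {3,4,5} → 6.
Cell (r5,c6): row 5 has {1,2,5,6}; column 6 has {1,2,3,6} → 4.
Cell (r6,c3): row 6 has {2,3,5}; column 3 has {1,2,3,4,5} → 6.
Cell (r6,c4): row 6 has {2,3,5,6}; column 4 has {1,5} → 4.
Cell (r6,c5): row 6 has {2,3,4,5,6}; column 5 has {2,4,5,6} → 1.
Cell (r3,c5): row 3 has {4,6}; column 5 has {1,2,4,5,6} → 3.
Cell (r3,c6): row 3 has {3,4,6}; column 6 has {1,2,3,4,6} → 5.
Cell (r4,c2): row 4 has {1,3,4,5}; column 2 has {3,4,5,6} → 2.
Cell (r4,c4): row 4 has {1,2,3,4,5}; column 4 has {1,4,5} → 6.
Cell (r5,c4): row 5 has {1,2,4,5,6}; column 4 has {1,4,5,6} → 3.
Cell (r3,c2): row 3 has {3,4,5,6}; column 2 has {2,3,4,5,6} → 1.
Cell (r3,c4): row 3 has {1,3,4,5,6}; column 4 has {1,3,4,5,6} → 2.

2 4 1 5 6 3 / 5 3 2 1 4 6 / 6 1 4 2 3 5 / 4 2 3 6 5 1 / 1 6 5 3 2 4 / 3 5 6 4 1 2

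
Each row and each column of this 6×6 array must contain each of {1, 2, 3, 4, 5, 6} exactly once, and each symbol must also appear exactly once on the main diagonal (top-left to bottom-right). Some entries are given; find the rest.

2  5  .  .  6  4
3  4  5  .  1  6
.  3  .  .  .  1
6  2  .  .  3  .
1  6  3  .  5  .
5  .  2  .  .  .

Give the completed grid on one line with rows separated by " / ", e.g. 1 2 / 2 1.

2 5 1 3 6 4 / 3 4 5 2 1 6 / 4 3 6 5 2 1 / 6 2 4 1 3 5 / 1 6 3 4 5 2 / 5 1 2 6 4 3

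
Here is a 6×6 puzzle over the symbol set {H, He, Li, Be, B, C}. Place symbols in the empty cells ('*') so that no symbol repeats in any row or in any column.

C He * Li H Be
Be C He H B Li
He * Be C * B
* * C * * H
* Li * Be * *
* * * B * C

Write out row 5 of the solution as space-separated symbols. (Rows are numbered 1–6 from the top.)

B Li H Be C He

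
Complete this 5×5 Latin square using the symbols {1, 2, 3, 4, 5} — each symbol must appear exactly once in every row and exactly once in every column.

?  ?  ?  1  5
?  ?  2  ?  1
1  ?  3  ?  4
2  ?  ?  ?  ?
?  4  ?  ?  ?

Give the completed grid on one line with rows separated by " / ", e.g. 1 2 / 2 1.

3 2 4 1 5 / 4 3 2 5 1 / 1 5 3 2 4 / 2 1 5 4 3 / 5 4 1 3 2

(r1,c3) = 4
(r4,c5) = 3
(r5,c5) = 2
(r1,c1) = 3
(r1,c2) = 2
(r3,c2) = 5
(r3,c4) = 2
(r4,c2) = 1
(r4,c3) = 5
(r4,c4) = 4
(r5,c1) = 5
(r5,c3) = 1
(r5,c4) = 3
(r2,c1) = 4
(r2,c2) = 3
(r2,c4) = 5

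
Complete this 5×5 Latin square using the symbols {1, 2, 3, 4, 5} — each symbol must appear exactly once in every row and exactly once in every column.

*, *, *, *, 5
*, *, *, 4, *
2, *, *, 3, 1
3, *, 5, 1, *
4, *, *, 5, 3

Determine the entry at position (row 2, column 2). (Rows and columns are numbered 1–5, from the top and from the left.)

3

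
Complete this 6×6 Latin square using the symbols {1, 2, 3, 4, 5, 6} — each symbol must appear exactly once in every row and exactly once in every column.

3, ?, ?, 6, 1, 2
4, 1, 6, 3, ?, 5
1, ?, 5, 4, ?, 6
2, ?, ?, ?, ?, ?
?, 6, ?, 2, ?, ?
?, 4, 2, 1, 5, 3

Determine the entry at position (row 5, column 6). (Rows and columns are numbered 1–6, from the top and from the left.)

At row 1, column 2: row 1 has {1,2,3,6}; column 2 has {1,4,6}; that leaves 5.
At row 1, column 3: row 1 has {1,2,3,5,6}; column 3 has {2,5,6}; that leaves 4.
At row 2, column 5: row 2 has {1,3,4,5,6}; column 5 has {1,5}; that leaves 2.
At row 3, column 5: row 3 has {1,4,5,6}; column 5 has {1,2,5}; that leaves 3.
At row 4, column 2: row 4 has {2}; column 2 has {1,4,5,6}; that leaves 3.
At row 4, column 3: row 4 has {2,3}; column 3 has {2,4,5,6}; that leaves 1.
At row 4, column 4: row 4 has {1,2,3}; column 4 has {1,2,3,4,6}; that leaves 5.
At row 4, column 6: row 4 has {1,2,3,5}; column 6 has {2,3,5,6}; that leaves 4.
At row 5, column 1: row 5 has {2,6}; column 1 has {1,2,3,4}; that leaves 5.
At row 5, column 3: row 5 has {2,5,6}; column 3 has {1,2,4,5,6}; that leaves 3.
At row 5, column 5: row 5 has {2,3,5,6}; column 5 has {1,2,3,5}; that leaves 4.
At row 5, column 6: row 5 has {2,3,4,5,6}; column 6 has {2,3,4,5,6}; that leaves 1.

1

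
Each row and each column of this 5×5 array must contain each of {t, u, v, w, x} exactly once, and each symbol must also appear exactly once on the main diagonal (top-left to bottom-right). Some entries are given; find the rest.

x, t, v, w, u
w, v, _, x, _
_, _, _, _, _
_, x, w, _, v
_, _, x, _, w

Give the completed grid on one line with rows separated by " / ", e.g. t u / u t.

x t v w u / w v u x t / u w t v x / t x w u v / v u x t w

At row 2, column 5: row 2 has {v,w,x}; column 5 has {u,v,w}; that leaves t.
At row 3, column 5: row 3 is empty so far; column 5 has {t,u,v,w}; that leaves x.
At row 5, column 2: row 5 has {w,x}; column 2 has {t,v,x}; that leaves u.
At row 2, column 3: row 2 has {t,v,w,x}; column 3 has {v,w,x}; that leaves u.
At row 3, column 2: row 3 has {x}; column 2 has {t,u,v,x}; that leaves w.
At row 3, column 3: row 3 has {w,x}; column 3 has {u,v,w,x}; the diagonal has {v,w,x}; that leaves t.
At row 4, column 4: row 4 has {v,w,x}; column 4 has {w,x}; the diagonal has {t,v,w,x}; that leaves u.
At row 3, column 4: row 3 has {t,w,x}; column 4 has {u,w,x}; that leaves v.
At row 4, column 1: row 4 has {u,v,w,x}; column 1 has {w,x}; that leaves t.
At row 5, column 1: row 5 has {u,w,x}; column 1 has {t,w,x}; that leaves v.
At row 5, column 4: row 5 has {u,v,w,x}; column 4 has {u,v,w,x}; that leaves t.
At row 3, column 1: row 3 has {t,v,w,x}; column 1 has {t,v,w,x}; that leaves u.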